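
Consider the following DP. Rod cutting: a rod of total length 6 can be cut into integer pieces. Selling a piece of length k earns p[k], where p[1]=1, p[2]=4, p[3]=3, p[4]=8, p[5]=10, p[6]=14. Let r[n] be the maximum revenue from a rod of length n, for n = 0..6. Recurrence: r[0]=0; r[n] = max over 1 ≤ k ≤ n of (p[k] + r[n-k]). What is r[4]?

   n    0    1    2    3    4    5    6
r[n]    0    1    4    5    8   10   14

8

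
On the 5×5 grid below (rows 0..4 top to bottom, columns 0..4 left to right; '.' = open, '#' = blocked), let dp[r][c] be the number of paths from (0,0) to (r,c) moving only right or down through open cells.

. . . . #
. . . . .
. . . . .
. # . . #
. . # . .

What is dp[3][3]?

16

r\c   0   1   2   3   4
  0   1   1   1   1   0
  1   1   2   3   4   4
  2   1   3   6  10  14
  3   1   0   6  16   0
  4   1   1   0  16  16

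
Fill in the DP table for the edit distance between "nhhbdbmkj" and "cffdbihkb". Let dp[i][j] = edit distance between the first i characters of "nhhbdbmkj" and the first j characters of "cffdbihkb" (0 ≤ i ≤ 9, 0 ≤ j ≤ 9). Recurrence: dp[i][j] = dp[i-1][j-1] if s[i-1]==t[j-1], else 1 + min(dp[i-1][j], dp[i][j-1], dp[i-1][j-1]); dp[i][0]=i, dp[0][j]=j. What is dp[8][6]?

   ''  c  f  f  d  b  i  h  k  b
''  0  1  2  3  4  5  6  7  8  9
 n  1  1  2  3  4  5  6  7  8  9
 h  2  2  2  3  4  5  6  6  7  8
 h  3  3  3  3  4  5  6  6  7  8
 b  4  4  4  4  4  4  5  6  7  7
 d  5  5  5  5  4  5  5  6  7  8
 b  6  6  6  6  5  4  5  6  7  7
 m  7  7  7  7  6  5  5  6  7  8
 k  8  8  8  8  7  6  6  6  6  7
 j  9  9  9  9  8  7  7  7  7  7

6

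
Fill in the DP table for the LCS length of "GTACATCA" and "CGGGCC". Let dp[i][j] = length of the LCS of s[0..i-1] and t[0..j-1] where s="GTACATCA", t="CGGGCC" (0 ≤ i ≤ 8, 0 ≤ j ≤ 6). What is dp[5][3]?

1

   ''  C  G  G  G  C  C
''  0  0  0  0  0  0  0
 G  0  0  1  1  1  1  1
 T  0  0  1  1  1  1  1
 A  0  0  1  1  1  1  1
 C  0  1  1  1  1  2  2
 A  0  1  1  1  1  2  2
 T  0  1  1  1  1  2  2
 C  0  1  1  1  1  2  3
 A  0  1  1  1  1  2  3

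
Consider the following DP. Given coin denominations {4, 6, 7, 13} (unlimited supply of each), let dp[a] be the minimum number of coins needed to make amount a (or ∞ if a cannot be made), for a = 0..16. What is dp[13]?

1

 a  0  1  2  3  4  5  6  7  8  9 10 11 12 13 14 15 16
dp  0  -  -  -  1  -  1  1  2  -  2  2  2  1  2  3  3
(- denotes ∞ / unreachable)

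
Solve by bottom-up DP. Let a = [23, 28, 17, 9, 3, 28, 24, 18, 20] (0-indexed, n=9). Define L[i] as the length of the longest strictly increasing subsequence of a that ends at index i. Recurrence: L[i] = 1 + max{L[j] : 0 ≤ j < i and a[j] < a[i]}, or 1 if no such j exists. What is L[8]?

   i    0    1    2    3    4    5    6    7    8
a[i]   23   28   17    9    3   28   24   18   20
L[i]    1    2    1    1    1    2    2    2    3

3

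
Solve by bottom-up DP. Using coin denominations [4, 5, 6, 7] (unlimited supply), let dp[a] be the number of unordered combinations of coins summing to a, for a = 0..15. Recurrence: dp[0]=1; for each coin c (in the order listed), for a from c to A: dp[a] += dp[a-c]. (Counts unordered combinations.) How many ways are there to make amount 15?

3

after  coin     0     1     2     3     4     5     6     7     8     9    10    11    12    13    14    15
          4     1     0     0     0     1     0     0     0     1     0     0     0     1     0     0     0
          5     1     0     0     0     1     1     0     0     1     1     1     0     1     1     1     1
          6     1     0     0     0     1     1     1     0     1     1     2     1     2     1     2     2
          7     1     0     0     0     1     1     1     1     1     1     2     2     3     2     3     3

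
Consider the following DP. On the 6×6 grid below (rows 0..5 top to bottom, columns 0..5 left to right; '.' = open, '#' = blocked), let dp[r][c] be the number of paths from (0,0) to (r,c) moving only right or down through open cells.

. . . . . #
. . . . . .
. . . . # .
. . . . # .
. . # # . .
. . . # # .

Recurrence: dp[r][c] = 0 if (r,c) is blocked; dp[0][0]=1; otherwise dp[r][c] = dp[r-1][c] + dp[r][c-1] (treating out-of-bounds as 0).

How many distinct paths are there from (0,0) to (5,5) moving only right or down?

r\c   0   1   2   3   4   5
  0   1   1   1   1   1   0
  1   1   2   3   4   5   5
  2   1   3   6  10   0   5
  3   1   4  10  20   0   5
  4   1   5   0   0   0   5
  5   1   6   6   0   0   5

5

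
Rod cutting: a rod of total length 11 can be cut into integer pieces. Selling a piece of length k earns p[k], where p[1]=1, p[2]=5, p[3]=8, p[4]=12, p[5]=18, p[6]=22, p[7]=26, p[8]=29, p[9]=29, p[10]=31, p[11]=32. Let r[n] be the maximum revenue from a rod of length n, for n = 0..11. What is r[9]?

31

   n    0    1    2    3    4    5    6    7    8    9   10   11
r[n]    0    1    5    8   12   18   22   26   29   31   36   40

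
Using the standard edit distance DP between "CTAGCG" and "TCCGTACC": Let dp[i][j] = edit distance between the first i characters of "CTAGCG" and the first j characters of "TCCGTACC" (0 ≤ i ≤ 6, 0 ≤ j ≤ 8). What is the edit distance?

   ''  T  C  C  G  T  A  C  C
''  0  1  2  3  4  5  6  7  8
 C  1  1  1  2  3  4  5  6  7
 T  2  1  2  2  3  3  4  5  6
 A  3  2  2  3  3  4  3  4  5
 G  4  3  3  3  3  4  4  4  5
 C  5  4  3  3  4  4  5  4  4
 G  6  5  4  4  3  4  5  5  5

5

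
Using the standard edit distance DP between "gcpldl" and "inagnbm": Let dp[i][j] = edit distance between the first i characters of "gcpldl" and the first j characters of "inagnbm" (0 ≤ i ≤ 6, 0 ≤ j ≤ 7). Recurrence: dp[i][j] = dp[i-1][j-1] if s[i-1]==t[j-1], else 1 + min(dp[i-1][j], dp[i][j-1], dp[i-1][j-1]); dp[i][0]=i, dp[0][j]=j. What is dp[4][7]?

6

   ''  i  n  a  g  n  b  m
''  0  1  2  3  4  5  6  7
 g  1  1  2  3  3  4  5  6
 c  2  2  2  3  4  4  5  6
 p  3  3  3  3  4  5  5  6
 l  4  4  4  4  4  5  6  6
 d  5  5  5  5  5  5  6  7
 l  6  6  6  6  6  6  6  7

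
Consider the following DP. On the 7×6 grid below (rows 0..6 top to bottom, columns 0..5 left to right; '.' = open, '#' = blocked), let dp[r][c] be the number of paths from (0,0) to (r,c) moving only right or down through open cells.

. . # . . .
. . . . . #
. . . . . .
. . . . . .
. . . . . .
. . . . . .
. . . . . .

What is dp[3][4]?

25

r\c   0   1   2   3   4   5
  0   1   1   0   0   0   0
  1   1   2   2   2   2   0
  2   1   3   5   7   9   9
  3   1   4   9  16  25  34
  4   1   5  14  30  55  89
  5   1   6  20  50 105 194
  6   1   7  27  77 182 376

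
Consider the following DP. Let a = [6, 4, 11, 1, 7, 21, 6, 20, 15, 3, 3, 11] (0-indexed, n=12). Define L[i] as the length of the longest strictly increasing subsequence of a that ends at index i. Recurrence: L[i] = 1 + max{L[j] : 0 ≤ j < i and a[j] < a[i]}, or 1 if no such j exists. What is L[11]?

3

   i    0    1    2    3    4    5    6    7    8    9   10   11
a[i]    6    4   11    1    7   21    6   20   15    3    3   11
L[i]    1    1    2    1    2    3    2    3    3    2    2    3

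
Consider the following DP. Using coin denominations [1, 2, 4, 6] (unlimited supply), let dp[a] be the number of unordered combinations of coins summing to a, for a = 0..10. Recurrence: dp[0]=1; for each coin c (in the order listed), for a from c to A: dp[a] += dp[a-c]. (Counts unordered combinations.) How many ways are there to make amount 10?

after  coin     0     1     2     3     4     5     6     7     8     9    10
          1     1     1     1     1     1     1     1     1     1     1     1
          2     1     1     2     2     3     3     4     4     5     5     6
          4     1     1     2     2     4     4     6     6     9     9    12
          6     1     1     2     2     4     4     7     7    11    11    16

16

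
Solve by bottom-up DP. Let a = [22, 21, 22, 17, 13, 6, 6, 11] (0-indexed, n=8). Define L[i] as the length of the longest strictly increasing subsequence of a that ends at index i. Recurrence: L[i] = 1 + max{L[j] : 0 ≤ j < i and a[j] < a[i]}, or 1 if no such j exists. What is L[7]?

2

   i    0    1    2    3    4    5    6    7
a[i]   22   21   22   17   13    6    6   11
L[i]    1    1    2    1    1    1    1    2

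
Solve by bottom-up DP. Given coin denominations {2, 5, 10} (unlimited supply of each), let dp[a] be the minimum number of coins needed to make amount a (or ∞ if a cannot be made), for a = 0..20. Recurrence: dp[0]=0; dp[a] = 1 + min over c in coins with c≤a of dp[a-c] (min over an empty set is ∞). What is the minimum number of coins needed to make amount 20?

 a  0  1  2  3  4  5  6  7  8  9 10 11 12 13 14 15 16 17 18 19 20
dp  0  -  1  -  2  1  3  2  4  3  1  4  2  5  3  2  4  3  5  4  2
(- denotes ∞ / unreachable)

2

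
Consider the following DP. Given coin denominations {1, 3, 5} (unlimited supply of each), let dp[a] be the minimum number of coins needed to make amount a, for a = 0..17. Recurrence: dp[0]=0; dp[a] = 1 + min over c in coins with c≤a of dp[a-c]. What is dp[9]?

3

 a  0  1  2  3  4  5  6  7  8  9 10 11 12 13 14 15 16 17
dp  0  1  2  1  2  1  2  3  2  3  2  3  4  3  4  3  4  5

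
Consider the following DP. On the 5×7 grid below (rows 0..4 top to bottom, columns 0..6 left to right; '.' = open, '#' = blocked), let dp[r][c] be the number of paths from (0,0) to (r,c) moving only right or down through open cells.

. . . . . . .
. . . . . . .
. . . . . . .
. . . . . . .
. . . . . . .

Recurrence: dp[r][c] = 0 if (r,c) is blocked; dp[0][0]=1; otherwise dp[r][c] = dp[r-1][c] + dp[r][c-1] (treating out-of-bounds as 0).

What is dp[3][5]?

r\c   0   1   2   3   4   5   6
  0   1   1   1   1   1   1   1
  1   1   2   3   4   5   6   7
  2   1   3   6  10  15  21  28
  3   1   4  10  20  35  56  84
  4   1   5  15  35  70 126 210

56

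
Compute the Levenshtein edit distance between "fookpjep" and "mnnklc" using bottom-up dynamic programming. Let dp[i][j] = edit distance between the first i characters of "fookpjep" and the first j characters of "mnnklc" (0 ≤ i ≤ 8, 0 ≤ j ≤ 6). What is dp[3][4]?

   ''  m  n  n  k  l  c
''  0  1  2  3  4  5  6
 f  1  1  2  3  4  5  6
 o  2  2  2  3  4  5  6
 o  3  3  3  3  4  5  6
 k  4  4  4  4  3  4  5
 p  5  5  5  5  4  4  5
 j  6  6  6  6  5  5  5
 e  7  7  7  7  6  6  6
 p  8  8  8  8  7  7  7

4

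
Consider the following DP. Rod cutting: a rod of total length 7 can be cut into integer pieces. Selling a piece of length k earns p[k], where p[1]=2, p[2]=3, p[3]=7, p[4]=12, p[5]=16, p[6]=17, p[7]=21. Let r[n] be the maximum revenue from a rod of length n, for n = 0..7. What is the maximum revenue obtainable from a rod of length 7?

   n    0    1    2    3    4    5    6    7
r[n]    0    2    4    7   12   16   18   21

21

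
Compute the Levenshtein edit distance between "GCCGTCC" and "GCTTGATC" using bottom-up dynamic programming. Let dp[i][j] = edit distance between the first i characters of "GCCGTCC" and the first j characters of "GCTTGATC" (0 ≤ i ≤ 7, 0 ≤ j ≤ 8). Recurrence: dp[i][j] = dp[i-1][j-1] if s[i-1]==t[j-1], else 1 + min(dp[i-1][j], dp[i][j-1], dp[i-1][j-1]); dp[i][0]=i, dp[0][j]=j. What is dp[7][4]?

   ''  G  C  T  T  G  A  T  C
''  0  1  2  3  4  5  6  7  8
 G  1  0  1  2  3  4  5  6  7
 C  2  1  0  1  2  3  4  5  6
 C  3  2  1  1  2  3  4  5  5
 G  4  3  2  2  2  2  3  4  5
 T  5  4  3  2  2  3  3  3  4
 C  6  5  4  3  3  3  4  4  3
 C  7  6  5  4  4  4  4  5  4

4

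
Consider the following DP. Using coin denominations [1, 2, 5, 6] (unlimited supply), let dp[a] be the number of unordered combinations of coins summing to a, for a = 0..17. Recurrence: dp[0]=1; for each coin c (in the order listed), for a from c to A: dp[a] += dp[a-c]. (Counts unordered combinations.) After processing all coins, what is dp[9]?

after  coin     0     1     2     3     4     5     6     7     8     9    10    11    12    13    14    15    16    17
          1     1     1     1     1     1     1     1     1     1     1     1     1     1     1     1     1     1     1
          2     1     1     2     2     3     3     4     4     5     5     6     6     7     7     8     8     9     9
          5     1     1     2     2     3     4     5     6     7     8    10    11    13    14    16    18    20    22
          6     1     1     2     2     3     4     6     7     9    10    13    15    19    21    25    28    33    37

10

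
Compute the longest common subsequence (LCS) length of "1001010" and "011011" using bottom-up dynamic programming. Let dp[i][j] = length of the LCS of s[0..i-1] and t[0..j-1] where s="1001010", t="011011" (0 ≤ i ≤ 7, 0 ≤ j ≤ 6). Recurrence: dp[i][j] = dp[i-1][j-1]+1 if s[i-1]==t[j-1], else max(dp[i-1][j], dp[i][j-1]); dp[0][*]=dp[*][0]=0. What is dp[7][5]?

4

   ''  0  1  1  0  1  1
''  0  0  0  0  0  0  0
 1  0  0  1  1  1  1  1
 0  0  1  1  1  2  2  2
 0  0  1  1  1  2  2  2
 1  0  1  2  2  2  3  3
 0  0  1  2  2  3  3  3
 1  0  1  2  3  3  4  4
 0  0  1  2  3  4  4  4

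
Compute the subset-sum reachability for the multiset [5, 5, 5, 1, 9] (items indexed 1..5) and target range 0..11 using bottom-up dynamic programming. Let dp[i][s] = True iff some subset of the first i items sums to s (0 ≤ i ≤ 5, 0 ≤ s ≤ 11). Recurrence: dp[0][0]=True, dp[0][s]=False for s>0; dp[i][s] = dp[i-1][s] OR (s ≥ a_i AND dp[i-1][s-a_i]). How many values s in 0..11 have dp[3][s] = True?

i\s   0   1   2   3   4   5   6   7   8   9  10  11
  0   T   F   F   F   F   F   F   F   F   F   F   F
  1   T   F   F   F   F   T   F   F   F   F   F   F
  2   T   F   F   F   F   T   F   F   F   F   T   F
  3   T   F   F   F   F   T   F   F   F   F   T   F
  4   T   T   F   F   F   T   T   F   F   F   T   T
  5   T   T   F   F   F   T   T   F   F   T   T   T

3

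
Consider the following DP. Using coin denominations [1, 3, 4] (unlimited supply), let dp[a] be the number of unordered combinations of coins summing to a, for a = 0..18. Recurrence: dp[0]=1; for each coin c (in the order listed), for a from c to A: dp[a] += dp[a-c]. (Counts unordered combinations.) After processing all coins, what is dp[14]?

after  coin     0     1     2     3     4     5     6     7     8     9    10    11    12    13    14    15    16    17    18
          1     1     1     1     1     1     1     1     1     1     1     1     1     1     1     1     1     1     1     1
          3     1     1     1     2     2     2     3     3     3     4     4     4     5     5     5     6     6     6     7
          4     1     1     1     2     3     3     4     5     6     7     8     9    11    12    13    15    17    18    20

13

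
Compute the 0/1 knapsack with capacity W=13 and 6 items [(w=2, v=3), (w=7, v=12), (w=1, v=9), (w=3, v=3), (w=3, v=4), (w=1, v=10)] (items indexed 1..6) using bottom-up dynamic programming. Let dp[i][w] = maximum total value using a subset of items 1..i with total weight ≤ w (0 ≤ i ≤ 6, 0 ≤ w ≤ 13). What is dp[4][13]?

i\w   0   1   2   3   4   5   6   7   8   9  10  11  12  13
  0   0   0   0   0   0   0   0   0   0   0   0   0   0   0
  1   0   0   3   3   3   3   3   3   3   3   3   3   3   3
  2   0   0   3   3   3   3   3  12  12  15  15  15  15  15
  3   0   9   9  12  12  12  12  12  21  21  24  24  24  24
  4   0   9   9  12  12  12  15  15  21  21  24  24  24  27
  5   0   9   9  12  13  13  16  16  21  21  24  25  25  28
  6   0  10  19  19  22  23  23  26  26  31  31  34  35  35

27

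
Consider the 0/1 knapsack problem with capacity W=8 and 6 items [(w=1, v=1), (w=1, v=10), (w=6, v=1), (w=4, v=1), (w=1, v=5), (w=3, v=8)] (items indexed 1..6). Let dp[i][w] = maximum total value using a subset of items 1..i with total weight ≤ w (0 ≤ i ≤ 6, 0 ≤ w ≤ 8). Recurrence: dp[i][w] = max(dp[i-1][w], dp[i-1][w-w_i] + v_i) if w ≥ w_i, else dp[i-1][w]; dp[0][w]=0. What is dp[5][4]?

i\w   0   1   2   3   4   5   6   7   8
  0   0   0   0   0   0   0   0   0   0
  1   0   1   1   1   1   1   1   1   1
  2   0  10  11  11  11  11  11  11  11
  3   0  10  11  11  11  11  11  11  12
  4   0  10  11  11  11  11  12  12  12
  5   0  10  15  16  16  16  16  17  17
  6   0  10  15  16  18  23  24  24  24

16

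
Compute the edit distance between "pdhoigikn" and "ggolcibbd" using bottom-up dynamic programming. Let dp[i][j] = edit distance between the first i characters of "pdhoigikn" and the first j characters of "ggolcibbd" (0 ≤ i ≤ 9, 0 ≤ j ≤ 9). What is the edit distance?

   ''  g  g  o  l  c  i  b  b  d
''  0  1  2  3  4  5  6  7  8  9
 p  1  1  2  3  4  5  6  7  8  9
 d  2  2  2  3  4  5  6  7  8  8
 h  3  3  3  3  4  5  6  7  8  9
 o  4  4  4  3  4  5  6  7  8  9
 i  5  5  5  4  4  5  5  6  7  8
 g  6  5  5  5  5  5  6  6  7  8
 i  7  6  6  6  6  6  5  6  7  8
 k  8  7  7  7  7  7  6  6  7  8
 n  9  8  8  8  8  8  7  7  7  8

8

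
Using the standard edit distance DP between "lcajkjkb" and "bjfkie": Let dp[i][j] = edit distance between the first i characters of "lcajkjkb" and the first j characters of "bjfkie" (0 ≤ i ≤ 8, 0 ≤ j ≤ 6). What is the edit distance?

   ''  b  j  f  k  i  e
''  0  1  2  3  4  5  6
 l  1  1  2  3  4  5  6
 c  2  2  2  3  4  5  6
 a  3  3  3  3  4  5  6
 j  4  4  3  4  4  5  6
 k  5  5  4  4  4  5  6
 j  6  6  5  5  5  5  6
 k  7  7  6  6  5  6  6
 b  8  7  7  7  6  6  7

7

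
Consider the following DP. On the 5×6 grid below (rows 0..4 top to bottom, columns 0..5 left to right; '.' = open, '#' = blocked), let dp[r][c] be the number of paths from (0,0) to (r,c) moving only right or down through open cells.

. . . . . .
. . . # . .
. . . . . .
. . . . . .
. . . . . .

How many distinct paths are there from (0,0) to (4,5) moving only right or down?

86

r\c   0   1   2   3   4   5
  0   1   1   1   1   1   1
  1   1   2   3   0   1   2
  2   1   3   6   6   7   9
  3   1   4  10  16  23  32
  4   1   5  15  31  54  86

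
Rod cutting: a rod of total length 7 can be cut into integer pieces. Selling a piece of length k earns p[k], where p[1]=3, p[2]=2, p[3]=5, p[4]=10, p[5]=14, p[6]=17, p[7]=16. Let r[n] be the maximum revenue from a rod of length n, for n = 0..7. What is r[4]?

   n    0    1    2    3    4    5    6    7
r[n]    0    3    6    9   12   15   18   21

12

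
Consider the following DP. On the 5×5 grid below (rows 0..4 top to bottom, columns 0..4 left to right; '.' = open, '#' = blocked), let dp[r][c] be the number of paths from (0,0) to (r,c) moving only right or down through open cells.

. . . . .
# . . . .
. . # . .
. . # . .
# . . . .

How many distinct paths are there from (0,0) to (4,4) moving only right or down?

r\c   0   1   2   3   4
  0   1   1   1   1   1
  1   0   1   2   3   4
  2   0   1   0   3   7
  3   0   1   0   3  10
  4   0   1   1   4  14

14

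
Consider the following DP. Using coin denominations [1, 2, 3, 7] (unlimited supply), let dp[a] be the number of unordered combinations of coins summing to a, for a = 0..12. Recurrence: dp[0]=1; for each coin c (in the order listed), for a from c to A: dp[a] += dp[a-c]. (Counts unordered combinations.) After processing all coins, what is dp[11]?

20

after  coin     0     1     2     3     4     5     6     7     8     9    10    11    12
          1     1     1     1     1     1     1     1     1     1     1     1     1     1
          2     1     1     2     2     3     3     4     4     5     5     6     6     7
          3     1     1     2     3     4     5     7     8    10    12    14    16    19
          7     1     1     2     3     4     5     7     9    11    14    17    20    24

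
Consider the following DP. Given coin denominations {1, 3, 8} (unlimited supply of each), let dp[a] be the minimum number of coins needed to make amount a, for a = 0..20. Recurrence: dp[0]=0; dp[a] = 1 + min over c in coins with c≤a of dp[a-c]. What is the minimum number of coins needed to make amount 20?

4

 a  0  1  2  3  4  5  6  7  8  9 10 11 12 13 14 15 16 17 18 19 20
dp  0  1  2  1  2  3  2  3  1  2  3  2  3  4  3  4  2  3  4  3  4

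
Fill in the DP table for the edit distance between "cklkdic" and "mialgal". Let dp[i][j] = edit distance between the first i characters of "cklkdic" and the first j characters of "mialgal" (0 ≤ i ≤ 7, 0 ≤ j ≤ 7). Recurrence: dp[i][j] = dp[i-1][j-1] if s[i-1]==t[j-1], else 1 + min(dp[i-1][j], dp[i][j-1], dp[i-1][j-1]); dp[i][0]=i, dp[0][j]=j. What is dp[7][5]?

   ''  m  i  a  l  g  a  l
''  0  1  2  3  4  5  6  7
 c  1  1  2  3  4  5  6  7
 k  2  2  2  3  4  5  6  7
 l  3  3  3  3  3  4  5  6
 k  4  4  4  4  4  4  5  6
 d  5  5  5  5  5  5  5  6
 i  6  6  5  6  6  6  6  6
 c  7  7  6  6  7  7  7  7

7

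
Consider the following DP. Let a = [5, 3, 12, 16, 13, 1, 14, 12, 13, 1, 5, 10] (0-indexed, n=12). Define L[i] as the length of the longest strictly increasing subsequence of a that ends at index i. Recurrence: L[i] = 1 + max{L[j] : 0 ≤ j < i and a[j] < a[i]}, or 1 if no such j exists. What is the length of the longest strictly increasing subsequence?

4

   i    0    1    2    3    4    5    6    7    8    9   10   11
a[i]    5    3   12   16   13    1   14   12   13    1    5   10
L[i]    1    1    2    3    3    1    4    2    3    1    2    3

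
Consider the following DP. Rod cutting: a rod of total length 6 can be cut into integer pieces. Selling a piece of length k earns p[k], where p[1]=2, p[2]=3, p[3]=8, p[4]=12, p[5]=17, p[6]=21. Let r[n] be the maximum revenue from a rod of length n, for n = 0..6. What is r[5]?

   n    0    1    2    3    4    5    6
r[n]    0    2    4    8   12   17   21

17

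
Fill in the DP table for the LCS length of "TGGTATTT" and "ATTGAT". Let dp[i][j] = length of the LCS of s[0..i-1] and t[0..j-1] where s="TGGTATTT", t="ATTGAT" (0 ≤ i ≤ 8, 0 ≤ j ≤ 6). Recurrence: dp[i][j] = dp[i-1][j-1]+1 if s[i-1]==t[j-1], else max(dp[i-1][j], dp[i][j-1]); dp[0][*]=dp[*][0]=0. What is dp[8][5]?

3

   ''  A  T  T  G  A  T
''  0  0  0  0  0  0  0
 T  0  0  1  1  1  1  1
 G  0  0  1  1  2  2  2
 G  0  0  1  1  2  2  2
 T  0  0  1  2  2  2  3
 A  0  1  1  2  2  3  3
 T  0  1  2  2  2  3  4
 T  0  1  2  3  3  3  4
 T  0  1  2  3  3  3  4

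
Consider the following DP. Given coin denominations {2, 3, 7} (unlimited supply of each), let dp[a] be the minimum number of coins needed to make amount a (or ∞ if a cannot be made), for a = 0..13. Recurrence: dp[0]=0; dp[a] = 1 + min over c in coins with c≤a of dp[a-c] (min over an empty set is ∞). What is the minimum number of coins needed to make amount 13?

 a  0  1  2  3  4  5  6  7  8  9 10 11 12 13
dp  0  -  1  1  2  2  2  1  3  2  2  3  3  3
(- denotes ∞ / unreachable)

3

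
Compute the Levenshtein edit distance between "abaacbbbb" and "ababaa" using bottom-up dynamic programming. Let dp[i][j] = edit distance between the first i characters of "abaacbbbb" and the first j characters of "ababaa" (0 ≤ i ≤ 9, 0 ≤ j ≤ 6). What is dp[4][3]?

   ''  a  b  a  b  a  a
''  0  1  2  3  4  5  6
 a  1  0  1  2  3  4  5
 b  2  1  0  1  2  3  4
 a  3  2  1  0  1  2  3
 a  4  3  2  1  1  1  2
 c  5  4  3  2  2  2  2
 b  6  5  4  3  2  3  3
 b  7  6  5  4  3  3  4
 b  8  7  6  5  4  4  4
 b  9  8  7  6  5  5  5

1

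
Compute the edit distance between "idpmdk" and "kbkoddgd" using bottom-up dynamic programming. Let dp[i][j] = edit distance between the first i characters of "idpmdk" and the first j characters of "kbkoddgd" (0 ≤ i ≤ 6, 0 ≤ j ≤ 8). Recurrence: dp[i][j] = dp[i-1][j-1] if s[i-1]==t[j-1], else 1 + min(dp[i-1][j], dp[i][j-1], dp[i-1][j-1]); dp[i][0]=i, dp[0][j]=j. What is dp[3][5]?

5

   ''  k  b  k  o  d  d  g  d
''  0  1  2  3  4  5  6  7  8
 i  1  1  2  3  4  5  6  7  8
 d  2  2  2  3  4  4  5  6  7
 p  3  3  3  3  4  5  5  6  7
 m  4  4  4  4  4  5  6  6  7
 d  5  5  5  5  5  4  5  6  6
 k  6  5  6  5  6  5  5  6  7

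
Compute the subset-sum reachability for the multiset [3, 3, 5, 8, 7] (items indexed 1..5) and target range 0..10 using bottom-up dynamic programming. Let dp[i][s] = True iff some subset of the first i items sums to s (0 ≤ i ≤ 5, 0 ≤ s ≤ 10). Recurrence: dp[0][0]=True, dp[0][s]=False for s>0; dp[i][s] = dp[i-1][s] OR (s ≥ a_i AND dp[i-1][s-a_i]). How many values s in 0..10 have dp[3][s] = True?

i\s   0   1   2   3   4   5   6   7   8   9  10
  0   T   F   F   F   F   F   F   F   F   F   F
  1   T   F   F   T   F   F   F   F   F   F   F
  2   T   F   F   T   F   F   T   F   F   F   F
  3   T   F   F   T   F   T   T   F   T   F   F
  4   T   F   F   T   F   T   T   F   T   F   F
  5   T   F   F   T   F   T   T   T   T   F   T

5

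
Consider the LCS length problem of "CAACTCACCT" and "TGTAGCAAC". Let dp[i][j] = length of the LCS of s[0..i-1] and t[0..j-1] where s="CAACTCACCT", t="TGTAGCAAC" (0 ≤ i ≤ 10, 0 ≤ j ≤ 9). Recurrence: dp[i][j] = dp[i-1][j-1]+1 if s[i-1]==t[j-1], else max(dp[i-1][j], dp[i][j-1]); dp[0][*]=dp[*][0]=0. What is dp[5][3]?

   ''  T  G  T  A  G  C  A  A  C
''  0  0  0  0  0  0  0  0  0  0
 C  0  0  0  0  0  0  1  1  1  1
 A  0  0  0  0  1  1  1  2  2  2
 A  0  0  0  0  1  1  1  2  3  3
 C  0  0  0  0  1  1  2  2  3  4
 T  0  1  1  1  1  1  2  2  3  4
 C  0  1  1  1  1  1  2  2  3  4
 A  0  1  1  1  2  2  2  3  3  4
 C  0  1  1  1  2  2  3  3  3  4
 C  0  1  1  1  2  2  3  3  3  4
 T  0  1  1  2  2  2  3  3  3  4

1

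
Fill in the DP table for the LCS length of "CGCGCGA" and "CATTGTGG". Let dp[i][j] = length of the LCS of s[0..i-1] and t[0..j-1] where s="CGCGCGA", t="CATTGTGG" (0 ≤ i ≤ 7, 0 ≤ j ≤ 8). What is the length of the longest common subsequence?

   ''  C  A  T  T  G  T  G  G
''  0  0  0  0  0  0  0  0  0
 C  0  1  1  1  1  1  1  1  1
 G  0  1  1  1  1  2  2  2  2
 C  0  1  1  1  1  2  2  2  2
 G  0  1  1  1  1  2  2  3  3
 C  0  1  1  1  1  2  2  3  3
 G  0  1  1  1  1  2  2  3  4
 A  0  1  2  2  2  2  2  3  4

4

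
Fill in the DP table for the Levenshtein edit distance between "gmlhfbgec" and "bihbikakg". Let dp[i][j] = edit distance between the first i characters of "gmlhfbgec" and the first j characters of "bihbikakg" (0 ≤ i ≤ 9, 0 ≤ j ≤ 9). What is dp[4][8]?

   ''  b  i  h  b  i  k  a  k  g
''  0  1  2  3  4  5  6  7  8  9
 g  1  1  2  3  4  5  6  7  8  8
 m  2  2  2  3  4  5  6  7  8  9
 l  3  3  3  3  4  5  6  7  8  9
 h  4  4  4  3  4  5  6  7  8  9
 f  5  5  5  4  4  5  6  7  8  9
 b  6  5  6  5  4  5  6  7  8  9
 g  7  6  6  6  5  5  6  7  8  8
 e  8  7  7  7  6  6  6  7  8  9
 c  9  8  8  8  7  7  7  7  8  9

8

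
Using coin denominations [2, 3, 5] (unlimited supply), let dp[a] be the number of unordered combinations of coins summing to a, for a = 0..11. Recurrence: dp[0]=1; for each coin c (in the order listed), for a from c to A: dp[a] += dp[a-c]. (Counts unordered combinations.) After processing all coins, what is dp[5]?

2

after  coin     0     1     2     3     4     5     6     7     8     9    10    11
          2     1     0     1     0     1     0     1     0     1     0     1     0
          3     1     0     1     1     1     1     2     1     2     2     2     2
          5     1     0     1     1     1     2     2     2     3     3     4     4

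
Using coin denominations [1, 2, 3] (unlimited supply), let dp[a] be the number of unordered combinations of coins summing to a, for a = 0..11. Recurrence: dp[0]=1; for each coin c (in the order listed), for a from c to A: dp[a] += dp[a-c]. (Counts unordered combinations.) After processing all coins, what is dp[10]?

14

after  coin     0     1     2     3     4     5     6     7     8     9    10    11
          1     1     1     1     1     1     1     1     1     1     1     1     1
          2     1     1     2     2     3     3     4     4     5     5     6     6
          3     1     1     2     3     4     5     7     8    10    12    14    16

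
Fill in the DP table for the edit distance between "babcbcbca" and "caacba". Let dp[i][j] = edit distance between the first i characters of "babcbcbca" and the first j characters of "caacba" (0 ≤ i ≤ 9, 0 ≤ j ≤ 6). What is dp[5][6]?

   ''  c  a  a  c  b  a
''  0  1  2  3  4  5  6
 b  1  1  2  3  4  4  5
 a  2  2  1  2  3  4  4
 b  3  3  2  2  3  3  4
 c  4  3  3  3  2  3  4
 b  5  4  4  4  3  2  3
 c  6  5  5  5  4  3  3
 b  7  6  6  6  5  4  4
 c  8  7  7  7  6  5  5
 a  9  8  7  7  7  6  5

3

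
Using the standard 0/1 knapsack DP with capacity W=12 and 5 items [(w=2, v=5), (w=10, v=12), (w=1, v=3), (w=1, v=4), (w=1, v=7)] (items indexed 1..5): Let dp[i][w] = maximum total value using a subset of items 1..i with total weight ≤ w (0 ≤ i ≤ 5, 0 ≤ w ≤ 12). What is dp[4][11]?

i\w   0   1   2   3   4   5   6   7   8   9  10  11  12
  0   0   0   0   0   0   0   0   0   0   0   0   0   0
  1   0   0   5   5   5   5   5   5   5   5   5   5   5
  2   0   0   5   5   5   5   5   5   5   5  12  12  17
  3   0   3   5   8   8   8   8   8   8   8  12  15  17
  4   0   4   7   9  12  12  12  12  12  12  12  16  19
  5   0   7  11  14  16  19  19  19  19  19  19  19  23

16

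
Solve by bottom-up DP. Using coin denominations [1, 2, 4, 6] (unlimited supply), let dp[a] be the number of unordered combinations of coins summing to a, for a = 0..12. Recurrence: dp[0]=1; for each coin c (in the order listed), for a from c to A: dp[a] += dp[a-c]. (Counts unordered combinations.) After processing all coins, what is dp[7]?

after  coin     0     1     2     3     4     5     6     7     8     9    10    11    12
          1     1     1     1     1     1     1     1     1     1     1     1     1     1
          2     1     1     2     2     3     3     4     4     5     5     6     6     7
          4     1     1     2     2     4     4     6     6     9     9    12    12    16
          6     1     1     2     2     4     4     7     7    11    11    16    16    23

7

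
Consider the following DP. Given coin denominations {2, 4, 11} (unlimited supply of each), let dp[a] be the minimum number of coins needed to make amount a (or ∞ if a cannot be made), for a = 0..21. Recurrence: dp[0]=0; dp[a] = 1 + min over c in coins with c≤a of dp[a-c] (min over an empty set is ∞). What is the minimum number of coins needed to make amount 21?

 a  0  1  2  3  4  5  6  7  8  9 10 11 12 13 14 15 16 17 18 19 20 21
dp  0  -  1  -  1  -  2  -  2  -  3  1  3  2  4  2  4  3  5  3  5  4
(- denotes ∞ / unreachable)

4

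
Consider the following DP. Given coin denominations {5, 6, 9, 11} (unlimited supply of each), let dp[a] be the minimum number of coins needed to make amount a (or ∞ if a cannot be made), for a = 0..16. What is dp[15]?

2

 a  0  1  2  3  4  5  6  7  8  9 10 11 12 13 14 15 16
dp  0  -  -  -  -  1  1  -  -  1  2  1  2  -  2  2  2
(- denotes ∞ / unreachable)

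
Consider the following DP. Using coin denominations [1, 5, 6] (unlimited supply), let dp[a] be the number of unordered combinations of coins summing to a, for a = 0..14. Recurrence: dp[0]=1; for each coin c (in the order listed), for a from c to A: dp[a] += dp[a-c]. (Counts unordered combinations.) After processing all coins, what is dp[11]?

5

after  coin     0     1     2     3     4     5     6     7     8     9    10    11    12    13    14
          1     1     1     1     1     1     1     1     1     1     1     1     1     1     1     1
          5     1     1     1     1     1     2     2     2     2     2     3     3     3     3     3
          6     1     1     1     1     1     2     3     3     3     3     4     5     6     6     6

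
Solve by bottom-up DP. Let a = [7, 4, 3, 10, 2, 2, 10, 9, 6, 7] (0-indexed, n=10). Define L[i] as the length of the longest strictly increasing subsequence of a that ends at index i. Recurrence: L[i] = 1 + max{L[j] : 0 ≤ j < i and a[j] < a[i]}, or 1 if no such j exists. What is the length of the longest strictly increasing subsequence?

3

   i    0    1    2    3    4    5    6    7    8    9
a[i]    7    4    3   10    2    2   10    9    6    7
L[i]    1    1    1    2    1    1    2    2    2    3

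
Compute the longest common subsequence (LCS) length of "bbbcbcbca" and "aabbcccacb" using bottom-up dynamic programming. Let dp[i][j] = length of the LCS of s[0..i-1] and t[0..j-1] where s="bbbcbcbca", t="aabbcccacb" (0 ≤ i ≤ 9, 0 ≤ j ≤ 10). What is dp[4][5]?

   ''  a  a  b  b  c  c  c  a  c  b
''  0  0  0  0  0  0  0  0  0  0  0
 b  0  0  0  1  1  1  1  1  1  1  1
 b  0  0  0  1  2  2  2  2  2  2  2
 b  0  0  0  1  2  2  2  2  2  2  3
 c  0  0  0  1  2  3  3  3  3  3  3
 b  0  0  0  1  2  3  3  3  3  3  4
 c  0  0  0  1  2  3  4  4  4  4  4
 b  0  0  0  1  2  3  4  4  4  4  5
 c  0  0  0  1  2  3  4  5  5  5  5
 a  0  1  1  1  2  3  4  5  6  6  6

3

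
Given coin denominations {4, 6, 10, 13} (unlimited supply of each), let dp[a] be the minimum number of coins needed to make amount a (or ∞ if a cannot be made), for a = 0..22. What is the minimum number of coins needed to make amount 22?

3

 a  0  1  2  3  4  5  6  7  8  9 10 11 12 13 14 15 16 17 18 19 20 21 22
dp  0  -  -  -  1  -  1  -  2  -  1  -  2  1  2  -  2  2  3  2  2  3  3
(- denotes ∞ / unreachable)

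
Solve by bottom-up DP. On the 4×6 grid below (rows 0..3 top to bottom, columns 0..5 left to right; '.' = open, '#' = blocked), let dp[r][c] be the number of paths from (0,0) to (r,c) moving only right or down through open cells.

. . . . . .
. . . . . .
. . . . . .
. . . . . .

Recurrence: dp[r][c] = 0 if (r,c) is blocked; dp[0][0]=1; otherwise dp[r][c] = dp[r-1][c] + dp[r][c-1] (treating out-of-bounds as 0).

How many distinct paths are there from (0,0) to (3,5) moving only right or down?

56

r\c   0   1   2   3   4   5
  0   1   1   1   1   1   1
  1   1   2   3   4   5   6
  2   1   3   6  10  15  21
  3   1   4  10  20  35  56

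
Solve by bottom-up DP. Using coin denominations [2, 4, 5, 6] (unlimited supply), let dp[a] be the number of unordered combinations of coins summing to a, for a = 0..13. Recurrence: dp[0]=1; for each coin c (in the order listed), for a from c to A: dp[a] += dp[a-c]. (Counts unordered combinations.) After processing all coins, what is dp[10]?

6

after  coin     0     1     2     3     4     5     6     7     8     9    10    11    12    13
          2     1     0     1     0     1     0     1     0     1     0     1     0     1     0
          4     1     0     1     0     2     0     2     0     3     0     3     0     4     0
          5     1     0     1     0     2     1     2     1     3     2     4     2     5     3
          6     1     0     1     0     2     1     3     1     4     2     6     3     8     4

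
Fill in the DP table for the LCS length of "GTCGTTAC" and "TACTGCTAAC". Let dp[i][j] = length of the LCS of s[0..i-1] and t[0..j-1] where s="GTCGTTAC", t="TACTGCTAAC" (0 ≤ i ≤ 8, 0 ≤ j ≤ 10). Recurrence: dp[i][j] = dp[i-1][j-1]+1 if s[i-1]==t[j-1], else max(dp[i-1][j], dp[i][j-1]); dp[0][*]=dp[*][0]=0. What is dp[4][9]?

   ''  T  A  C  T  G  C  T  A  A  C
''  0  0  0  0  0  0  0  0  0  0  0
 G  0  0  0  0  0  1  1  1  1  1  1
 T  0  1  1  1  1  1  1  2  2  2  2
 C  0  1  1  2  2  2  2  2  2  2  3
 G  0  1  1  2  2  3  3  3  3  3  3
 T  0  1  1  2  3  3  3  4  4  4  4
 T  0  1  1  2  3  3  3  4  4  4  4
 A  0  1  2  2  3  3  3  4  5  5  5
 C  0  1  2  3  3  3  4  4  5  5  6

3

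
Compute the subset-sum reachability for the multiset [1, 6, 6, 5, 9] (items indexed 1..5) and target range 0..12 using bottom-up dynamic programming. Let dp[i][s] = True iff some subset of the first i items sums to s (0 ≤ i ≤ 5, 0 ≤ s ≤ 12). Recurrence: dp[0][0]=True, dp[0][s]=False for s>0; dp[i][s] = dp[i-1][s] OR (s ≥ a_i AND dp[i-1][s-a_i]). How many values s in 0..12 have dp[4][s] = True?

i\s   0   1   2   3   4   5   6   7   8   9  10  11  12
  0   T   F   F   F   F   F   F   F   F   F   F   F   F
  1   T   T   F   F   F   F   F   F   F   F   F   F   F
  2   T   T   F   F   F   F   T   T   F   F   F   F   F
  3   T   T   F   F   F   F   T   T   F   F   F   F   T
  4   T   T   F   F   F   T   T   T   F   F   F   T   T
  5   T   T   F   F   F   T   T   T   F   T   T   T   T

7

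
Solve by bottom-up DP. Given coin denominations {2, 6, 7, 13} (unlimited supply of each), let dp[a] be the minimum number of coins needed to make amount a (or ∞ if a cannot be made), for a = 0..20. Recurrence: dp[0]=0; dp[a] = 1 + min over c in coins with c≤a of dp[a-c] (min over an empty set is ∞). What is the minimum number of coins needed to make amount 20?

2

 a  0  1  2  3  4  5  6  7  8  9 10 11 12 13 14 15 16 17 18 19 20
dp  0  -  1  -  2  -  1  1  2  2  3  3  2  1  2  2  3  3  3  2  2
(- denotes ∞ / unreachable)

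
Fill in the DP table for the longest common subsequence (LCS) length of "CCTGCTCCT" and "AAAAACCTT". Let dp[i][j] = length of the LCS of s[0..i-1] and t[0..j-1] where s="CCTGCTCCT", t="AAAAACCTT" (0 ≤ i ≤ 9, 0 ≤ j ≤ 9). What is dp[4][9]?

3

   ''  A  A  A  A  A  C  C  T  T
''  0  0  0  0  0  0  0  0  0  0
 C  0  0  0  0  0  0  1  1  1  1
 C  0  0  0  0  0  0  1  2  2  2
 T  0  0  0  0  0  0  1  2  3  3
 G  0  0  0  0  0  0  1  2  3  3
 C  0  0  0  0  0  0  1  2  3  3
 T  0  0  0  0  0  0  1  2  3  4
 C  0  0  0  0  0  0  1  2  3  4
 C  0  0  0  0  0  0  1  2  3  4
 T  0  0  0  0  0  0  1  2  3  4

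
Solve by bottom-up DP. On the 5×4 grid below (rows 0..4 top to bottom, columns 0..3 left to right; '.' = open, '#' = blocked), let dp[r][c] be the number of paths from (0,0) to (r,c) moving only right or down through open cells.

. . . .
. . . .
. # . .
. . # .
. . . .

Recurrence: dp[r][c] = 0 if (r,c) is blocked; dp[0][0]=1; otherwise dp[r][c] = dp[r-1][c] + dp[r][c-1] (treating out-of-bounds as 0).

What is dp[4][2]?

2

r\c   0   1   2   3
  0   1   1   1   1
  1   1   2   3   4
  2   1   0   3   7
  3   1   1   0   7
  4   1   2   2   9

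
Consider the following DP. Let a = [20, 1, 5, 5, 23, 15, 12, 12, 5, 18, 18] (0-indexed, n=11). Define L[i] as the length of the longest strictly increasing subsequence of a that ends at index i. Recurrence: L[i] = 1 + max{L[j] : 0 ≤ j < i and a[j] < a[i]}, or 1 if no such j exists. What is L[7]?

   i    0    1    2    3    4    5    6    7    8    9   10
a[i]   20    1    5    5   23   15   12   12    5   18   18
L[i]    1    1    2    2    3    3    3    3    2    4    4

3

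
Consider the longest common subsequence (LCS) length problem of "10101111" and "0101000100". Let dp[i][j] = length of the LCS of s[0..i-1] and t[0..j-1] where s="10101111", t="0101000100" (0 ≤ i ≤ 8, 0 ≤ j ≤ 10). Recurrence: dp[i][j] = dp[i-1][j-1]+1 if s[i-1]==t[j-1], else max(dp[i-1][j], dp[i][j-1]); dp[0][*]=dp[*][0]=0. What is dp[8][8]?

   ''  0  1  0  1  0  0  0  1  0  0
''  0  0  0  0  0  0  0  0  0  0  0
 1  0  0  1  1  1  1  1  1  1  1  1
 0  0  1  1  2  2  2  2  2  2  2  2
 1  0  1  2  2  3  3  3  3  3  3  3
 0  0  1  2  3  3  4  4  4  4  4  4
 1  0  1  2  3  4  4  4  4  5  5  5
 1  0  1  2  3  4  4  4  4  5  5  5
 1  0  1  2  3  4  4  4  4  5  5  5
 1  0  1  2  3  4  4  4  4  5  5  5

5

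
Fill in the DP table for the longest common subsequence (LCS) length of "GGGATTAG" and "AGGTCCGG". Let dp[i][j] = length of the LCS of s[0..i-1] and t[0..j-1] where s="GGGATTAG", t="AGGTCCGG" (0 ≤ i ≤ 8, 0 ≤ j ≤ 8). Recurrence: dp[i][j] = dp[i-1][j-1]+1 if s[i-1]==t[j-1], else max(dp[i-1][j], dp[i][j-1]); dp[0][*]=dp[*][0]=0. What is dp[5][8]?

   ''  A  G  G  T  C  C  G  G
''  0  0  0  0  0  0  0  0  0
 G  0  0  1  1  1  1  1  1  1
 G  0  0  1  2  2  2  2  2  2
 G  0  0  1  2  2  2  2  3  3
 A  0  1  1  2  2  2  2  3  3
 T  0  1  1  2  3  3  3  3  3
 T  0  1  1  2  3  3  3  3  3
 A  0  1  1  2  3  3  3  3  3
 G  0  1  2  2  3  3  3  4  4

3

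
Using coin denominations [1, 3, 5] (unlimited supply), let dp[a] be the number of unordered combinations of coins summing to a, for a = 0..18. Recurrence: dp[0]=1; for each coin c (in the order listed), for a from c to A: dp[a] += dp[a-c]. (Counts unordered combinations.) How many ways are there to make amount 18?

after  coin     0     1     2     3     4     5     6     7     8     9    10    11    12    13    14    15    16    17    18
          1     1     1     1     1     1     1     1     1     1     1     1     1     1     1     1     1     1     1     1
          3     1     1     1     2     2     2     3     3     3     4     4     4     5     5     5     6     6     6     7
          5     1     1     1     2     2     3     4     4     5     6     7     8     9    10    11    13    14    15    17

17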